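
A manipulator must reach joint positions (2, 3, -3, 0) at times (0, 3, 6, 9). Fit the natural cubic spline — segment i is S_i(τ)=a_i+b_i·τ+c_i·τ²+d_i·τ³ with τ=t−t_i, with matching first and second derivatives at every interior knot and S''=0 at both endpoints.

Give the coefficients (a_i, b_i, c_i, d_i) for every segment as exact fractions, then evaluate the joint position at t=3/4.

Δ: Δ0=1/3, Δ1=-2, Δ2=1
row 1: diag=12, rhs=-14; c'=1/4, d'=-7/6
row 2: denom=12−3·1/4=45/4; d'=(18−3·-7/6)/(45/4)=86/45
back: M2=86/45
back: M1=-7/6−1/4·86/45=-74/45
M: M0=0, M1=-74/45, M2=86/45, M3=0
seg 0: a=2, c=M0/2=0, d=(M1−M0)/(6·3)=-37/405, b=Δ0−h0·(2M0+M1)/6=52/45
seg 1: a=3, c=M1/2=-37/45, d=(M2−M1)/(6·3)=16/81, b=Δ1−h1·(2M1+M2)/6=-59/45
seg 2: a=-3, c=M2/2=43/45, d=(M3−M2)/(6·3)=-43/405, b=Δ2−h2·(2M2+M3)/6=-41/45
t_q=3/4 → seg 0, τ=3/4; S=2+52/45·τ+0·τ²+-37/405·τ³=181/64

  seg 0: a=2 b=52/45 c=0 d=-37/405
  seg 1: a=3 b=-59/45 c=-37/45 d=16/81
  seg 2: a=-3 b=-41/45 c=43/45 d=-43/405
S(3/4) = 181/64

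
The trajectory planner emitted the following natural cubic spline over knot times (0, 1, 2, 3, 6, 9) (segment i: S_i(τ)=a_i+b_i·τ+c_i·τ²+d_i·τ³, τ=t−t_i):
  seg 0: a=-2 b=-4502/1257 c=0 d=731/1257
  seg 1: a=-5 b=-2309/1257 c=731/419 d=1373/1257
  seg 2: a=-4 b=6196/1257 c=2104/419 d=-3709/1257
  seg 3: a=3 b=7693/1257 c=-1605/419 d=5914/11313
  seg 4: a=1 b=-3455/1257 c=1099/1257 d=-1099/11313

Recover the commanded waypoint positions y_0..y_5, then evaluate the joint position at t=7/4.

y_0=-2 y_1=-5 y_2=-4 y_3=3 y_4=1 y_5=-2
S(7/4) = -132351/26816

y_0 = S_0(0) = a_0 = -2
y_1 = S_1(0) = a_1 = -5
y_2 = S_2(0) = a_2 = -4
y_3 = S_3(0) = a_3 = 3
y_4 = S_4(0) = a_4 = 1
y_5 = S_4(3) = -2
t_q=7/4 is in segment 1 (τ=3/4); S_1(τ)=-132351/26816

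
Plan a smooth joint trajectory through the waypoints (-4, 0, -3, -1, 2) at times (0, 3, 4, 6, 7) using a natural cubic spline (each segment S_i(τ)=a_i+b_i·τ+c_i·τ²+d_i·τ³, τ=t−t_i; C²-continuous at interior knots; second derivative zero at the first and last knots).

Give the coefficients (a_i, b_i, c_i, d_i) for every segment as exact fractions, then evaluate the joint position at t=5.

Δ: Δ0=4/3, Δ1=-3, Δ2=1, Δ3=3
row 1: diag=8, rhs=-26; c'=1/8, d'=-13/4
row 2: denom=6−1·1/8=47/8; d'=(24−1·-13/4)/(47/8)=218/47
row 3: denom=6−2·16/47=250/47; d'=(12−2·218/47)/(250/47)=64/125
back: M3=64/125
back: M2=218/47−16/47·64/125=558/125
back: M1=-13/4−1/8·558/125=-476/125
M: M0=0, M1=-476/125, M2=558/125, M3=64/125, M4=0
seg 0: a=-4, c=M0/2=0, d=(M1−M0)/(6·3)=-238/1125, b=Δ0−h0·(2M0+M1)/6=1214/375
seg 1: a=0, c=M1/2=-238/125, d=(M2−M1)/(6·1)=517/375, b=Δ1−h1·(2M1+M2)/6=-928/375
seg 2: a=-3, c=M2/2=279/125, d=(M3−M2)/(6·2)=-247/750, b=Δ2−h2·(2M2+M3)/6=-161/75
seg 3: a=-1, c=M3/2=32/125, d=(M4−M3)/(6·1)=-32/375, b=Δ3−h3·(2M3+M4)/6=1061/375
t_q=5 → seg 2, τ=1; S=-3+-161/75·τ+279/125·τ²+-247/750·τ³=-811/250

  seg 0: a=-4 b=1214/375 c=0 d=-238/1125
  seg 1: a=0 b=-928/375 c=-238/125 d=517/375
  seg 2: a=-3 b=-161/75 c=279/125 d=-247/750
  seg 3: a=-1 b=1061/375 c=32/125 d=-32/375
S(5) = -811/250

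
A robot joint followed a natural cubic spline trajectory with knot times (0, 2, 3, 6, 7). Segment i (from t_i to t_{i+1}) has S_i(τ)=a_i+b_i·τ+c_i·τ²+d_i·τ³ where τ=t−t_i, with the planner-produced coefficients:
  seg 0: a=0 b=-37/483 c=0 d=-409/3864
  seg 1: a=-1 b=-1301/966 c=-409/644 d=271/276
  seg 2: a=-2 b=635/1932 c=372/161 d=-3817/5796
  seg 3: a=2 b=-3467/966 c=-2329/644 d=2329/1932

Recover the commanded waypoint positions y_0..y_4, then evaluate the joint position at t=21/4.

y_0=0 y_1=-1 y_2=-2 y_3=2 y_4=-4
S(21/4) = 120983/41216

y_0 = S_0(0) = a_0 = 0
y_1 = S_1(0) = a_1 = -1
y_2 = S_2(0) = a_2 = -2
y_3 = S_3(0) = a_3 = 2
y_4 = S_3(1) = -4
t_q=21/4 is in segment 2 (τ=9/4); S_2(τ)=120983/41216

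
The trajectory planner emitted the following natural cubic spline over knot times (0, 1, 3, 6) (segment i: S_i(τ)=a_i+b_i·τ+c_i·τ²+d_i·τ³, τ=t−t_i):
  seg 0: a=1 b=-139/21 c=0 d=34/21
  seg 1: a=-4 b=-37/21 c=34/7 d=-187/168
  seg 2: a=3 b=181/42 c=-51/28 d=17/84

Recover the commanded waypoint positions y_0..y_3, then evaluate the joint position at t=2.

y_0=1 y_1=-4 y_2=3 y_3=5
S(2) = -113/56

y_0 = S_0(0) = a_0 = 1
y_1 = S_1(0) = a_1 = -4
y_2 = S_2(0) = a_2 = 3
y_3 = S_2(3) = 5
t_q=2 is in segment 1 (τ=1); S_1(τ)=-113/56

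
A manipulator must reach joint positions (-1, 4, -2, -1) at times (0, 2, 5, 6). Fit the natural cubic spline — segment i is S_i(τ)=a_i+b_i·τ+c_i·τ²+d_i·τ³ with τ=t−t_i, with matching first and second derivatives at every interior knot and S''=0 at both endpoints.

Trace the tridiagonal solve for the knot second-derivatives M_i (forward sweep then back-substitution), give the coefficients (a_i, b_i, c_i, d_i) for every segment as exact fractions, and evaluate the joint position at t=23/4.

Δ: Δ0=5/2, Δ1=-2, Δ2=1
row 1: diag=10, rhs=-27; c'=3/10, d'=-27/10
row 2: denom=8−3·3/10=71/10; d'=(18−3·-27/10)/(71/10)=261/71
back: M2=261/71
back: M1=-27/10−3/10·261/71=-270/71
M: M0=0, M1=-270/71, M2=261/71, M3=0
seg 0: a=-1, c=M0/2=0, d=(M1−M0)/(6·2)=-45/142, b=Δ0−h0·(2M0+M1)/6=535/142
seg 1: a=4, c=M1/2=-135/71, d=(M2−M1)/(6·3)=59/142, b=Δ1−h1·(2M1+M2)/6=-5/142
seg 2: a=-2, c=M2/2=261/142, d=(M3−M2)/(6·1)=-87/142, b=Δ2−h2·(2M2+M3)/6=-16/71
t_q=23/4 → seg 2, τ=3/4; S=-2+-16/71·τ+261/142·τ²+-87/142·τ³=-12665/9088

  seg 0: a=-1 b=535/142 c=0 d=-45/142
  seg 1: a=4 b=-5/142 c=-135/71 d=59/142
  seg 2: a=-2 b=-16/71 c=261/142 d=-87/142
S(23/4) = -12665/9088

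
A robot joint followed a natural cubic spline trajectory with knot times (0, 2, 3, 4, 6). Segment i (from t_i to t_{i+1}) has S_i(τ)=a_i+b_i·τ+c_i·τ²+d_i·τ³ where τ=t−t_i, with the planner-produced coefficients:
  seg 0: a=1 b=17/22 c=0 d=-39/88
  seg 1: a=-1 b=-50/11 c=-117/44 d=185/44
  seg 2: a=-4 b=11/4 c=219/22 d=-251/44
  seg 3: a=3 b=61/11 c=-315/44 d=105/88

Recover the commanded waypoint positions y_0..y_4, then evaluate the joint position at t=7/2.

y_0 = S_0(0) = a_0 = 1
y_1 = S_1(0) = a_1 = -1
y_2 = S_2(0) = a_2 = -4
y_3 = S_3(0) = a_3 = 3
y_4 = S_3(2) = -5
t_q=7/2 is in segment 2 (τ=1/2); S_2(τ)=-299/352

y_0=1 y_1=-1 y_2=-4 y_3=3 y_4=-5
S(7/2) = -299/352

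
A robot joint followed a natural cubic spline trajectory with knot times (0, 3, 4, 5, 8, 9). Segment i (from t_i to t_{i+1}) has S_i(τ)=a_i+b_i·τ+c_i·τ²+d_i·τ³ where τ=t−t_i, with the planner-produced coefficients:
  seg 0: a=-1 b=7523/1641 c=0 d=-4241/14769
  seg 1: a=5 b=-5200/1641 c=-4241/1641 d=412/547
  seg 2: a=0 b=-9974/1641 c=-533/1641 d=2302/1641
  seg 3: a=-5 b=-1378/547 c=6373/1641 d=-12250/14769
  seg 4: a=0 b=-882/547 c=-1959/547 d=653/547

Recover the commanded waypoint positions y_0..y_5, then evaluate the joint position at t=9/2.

y_0 = S_0(0) = a_0 = -1
y_1 = S_1(0) = a_1 = 5
y_2 = S_2(0) = a_2 = 0
y_3 = S_3(0) = a_3 = -5
y_4 = S_4(0) = a_4 = 0
y_5 = S_4(1) = -4
t_q=9/2 is in segment 2 (τ=1/2); S_2(τ)=-9665/3282

y_0=-1 y_1=5 y_2=0 y_3=-5 y_4=0 y_5=-4
S(9/2) = -9665/3282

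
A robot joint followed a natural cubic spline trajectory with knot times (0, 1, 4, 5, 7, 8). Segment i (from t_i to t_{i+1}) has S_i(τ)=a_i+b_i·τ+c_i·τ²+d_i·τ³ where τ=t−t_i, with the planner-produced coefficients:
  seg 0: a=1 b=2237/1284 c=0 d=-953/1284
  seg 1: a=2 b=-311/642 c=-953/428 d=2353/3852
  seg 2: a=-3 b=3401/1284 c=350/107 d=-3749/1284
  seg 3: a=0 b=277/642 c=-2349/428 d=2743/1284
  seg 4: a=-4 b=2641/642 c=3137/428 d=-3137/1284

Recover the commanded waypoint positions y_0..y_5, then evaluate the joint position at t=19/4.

y_0=1 y_1=2 y_2=-3 y_3=0 y_4=-4 y_5=5
S(19/4) = -11101/27392

y_0 = S_0(0) = a_0 = 1
y_1 = S_1(0) = a_1 = 2
y_2 = S_2(0) = a_2 = -3
y_3 = S_3(0) = a_3 = 0
y_4 = S_4(0) = a_4 = -4
y_5 = S_4(1) = 5
t_q=19/4 is in segment 2 (τ=3/4); S_2(τ)=-11101/27392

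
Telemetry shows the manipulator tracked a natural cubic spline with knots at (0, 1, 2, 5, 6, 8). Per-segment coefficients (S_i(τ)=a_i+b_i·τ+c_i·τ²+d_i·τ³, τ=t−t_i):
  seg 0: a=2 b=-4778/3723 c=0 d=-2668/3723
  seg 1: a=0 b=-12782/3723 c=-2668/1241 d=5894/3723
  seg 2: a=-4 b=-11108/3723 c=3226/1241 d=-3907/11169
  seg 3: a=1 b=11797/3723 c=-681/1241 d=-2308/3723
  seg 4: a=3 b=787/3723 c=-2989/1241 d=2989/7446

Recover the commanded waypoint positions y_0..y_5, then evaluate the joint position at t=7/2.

y_0 = S_0(0) = a_0 = 2
y_1 = S_1(0) = a_1 = 0
y_2 = S_2(0) = a_2 = -4
y_3 = S_3(0) = a_3 = 1
y_4 = S_4(0) = a_4 = 3
y_5 = S_4(2) = -3
t_q=7/2 is in segment 2 (τ=3/2); S_2(τ)=-37797/9928

y_0=2 y_1=0 y_2=-4 y_3=1 y_4=3 y_5=-3
S(7/2) = -37797/9928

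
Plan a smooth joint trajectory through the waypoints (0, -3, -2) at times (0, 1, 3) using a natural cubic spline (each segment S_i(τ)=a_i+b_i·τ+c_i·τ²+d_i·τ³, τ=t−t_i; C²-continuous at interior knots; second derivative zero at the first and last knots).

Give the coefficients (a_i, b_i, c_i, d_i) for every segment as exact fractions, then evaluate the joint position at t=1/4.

Δ: Δ0=-3, Δ1=1/2
row 1: diag=6, rhs=21; c'=1/3, d'=7/2
back: M1=7/2
M: M0=0, M1=7/2, M2=0
seg 0: a=0, c=M0/2=0, d=(M1−M0)/(6·1)=7/12, b=Δ0−h0·(2M0+M1)/6=-43/12
seg 1: a=-3, c=M1/2=7/4, d=(M2−M1)/(6·2)=-7/24, b=Δ1−h1·(2M1+M2)/6=-11/6
t_q=1/4 → seg 0, τ=1/4; S=0+-43/12·τ+0·τ²+7/12·τ³=-227/256

  seg 0: a=0 b=-43/12 c=0 d=7/12
  seg 1: a=-3 b=-11/6 c=7/4 d=-7/24
S(1/4) = -227/256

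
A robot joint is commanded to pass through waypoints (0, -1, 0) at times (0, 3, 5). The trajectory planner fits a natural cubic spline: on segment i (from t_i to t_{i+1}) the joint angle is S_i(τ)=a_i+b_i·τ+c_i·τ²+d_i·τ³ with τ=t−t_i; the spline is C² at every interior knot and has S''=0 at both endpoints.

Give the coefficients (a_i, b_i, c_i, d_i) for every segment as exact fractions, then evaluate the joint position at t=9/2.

Δ: Δ0=-1/3, Δ1=1/2
row 1: diag=10, rhs=5; c'=1/5, d'=1/2
back: M1=1/2
M: M0=0, M1=1/2, M2=0
seg 0: a=0, c=M0/2=0, d=(M1−M0)/(6·3)=1/36, b=Δ0−h0·(2M0+M1)/6=-7/12
seg 1: a=-1, c=M1/2=1/4, d=(M2−M1)/(6·2)=-1/24, b=Δ1−h1·(2M1+M2)/6=1/6
t_q=9/2 → seg 1, τ=3/2; S=-1+1/6·τ+1/4·τ²+-1/24·τ³=-21/64

  seg 0: a=0 b=-7/12 c=0 d=1/36
  seg 1: a=-1 b=1/6 c=1/4 d=-1/24
S(9/2) = -21/64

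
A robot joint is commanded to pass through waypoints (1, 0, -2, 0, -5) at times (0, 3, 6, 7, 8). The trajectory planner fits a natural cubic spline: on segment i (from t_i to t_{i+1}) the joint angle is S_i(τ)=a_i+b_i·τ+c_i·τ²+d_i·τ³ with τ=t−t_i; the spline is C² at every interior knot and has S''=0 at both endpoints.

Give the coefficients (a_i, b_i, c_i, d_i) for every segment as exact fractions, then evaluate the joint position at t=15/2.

Δ: Δ0=-1/3, Δ1=-2/3, Δ2=2, Δ3=-5
row 1: diag=12, rhs=-2; c'=1/4, d'=-1/6
row 2: denom=8−3·1/4=29/4; d'=(16−3·-1/6)/(29/4)=66/29
row 3: denom=4−1·4/29=112/29; d'=(-42−1·66/29)/(112/29)=-321/28
back: M3=-321/28
back: M2=66/29−4/29·-321/28=27/7
back: M1=-1/6−1/4·27/7=-95/84
M: M0=0, M1=-95/84, M2=27/7, M3=-321/28, M4=0
seg 0: a=1, c=M0/2=0, d=(M1−M0)/(6·3)=-95/1512, b=Δ0−h0·(2M0+M1)/6=13/56
seg 1: a=0, c=M1/2=-95/168, d=(M2−M1)/(6·3)=419/1512, b=Δ1−h1·(2M1+M2)/6=-41/28
seg 2: a=-2, c=M2/2=27/14, d=(M3−M2)/(6·1)=-143/56, b=Δ2−h2·(2M2+M3)/6=21/8
seg 3: a=0, c=M3/2=-321/56, d=(M4−M3)/(6·1)=107/56, b=Δ3−h3·(2M3+M4)/6=-33/28
t_q=15/2 → seg 3, τ=1/2; S=0+-33/28·τ+-321/56·τ²+107/56·τ³=-799/448

  seg 0: a=1 b=13/56 c=0 d=-95/1512
  seg 1: a=0 b=-41/28 c=-95/168 d=419/1512
  seg 2: a=-2 b=21/8 c=27/14 d=-143/56
  seg 3: a=0 b=-33/28 c=-321/56 d=107/56
S(15/2) = -799/448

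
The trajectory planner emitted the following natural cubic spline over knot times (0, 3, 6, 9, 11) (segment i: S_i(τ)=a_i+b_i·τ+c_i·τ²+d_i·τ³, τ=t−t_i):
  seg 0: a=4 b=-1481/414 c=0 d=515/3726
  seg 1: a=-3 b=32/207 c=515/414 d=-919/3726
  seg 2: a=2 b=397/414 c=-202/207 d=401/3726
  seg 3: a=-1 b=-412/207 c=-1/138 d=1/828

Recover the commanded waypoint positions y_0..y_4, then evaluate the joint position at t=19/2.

y_0 = S_0(0) = a_0 = 4
y_1 = S_1(0) = a_1 = -3
y_2 = S_2(0) = a_2 = 2
y_3 = S_3(0) = a_3 = -1
y_4 = S_3(2) = -5
t_q=19/2 is in segment 3 (τ=1/2); S_3(τ)=-4409/2208

y_0=4 y_1=-3 y_2=2 y_3=-1 y_4=-5
S(19/2) = -4409/2208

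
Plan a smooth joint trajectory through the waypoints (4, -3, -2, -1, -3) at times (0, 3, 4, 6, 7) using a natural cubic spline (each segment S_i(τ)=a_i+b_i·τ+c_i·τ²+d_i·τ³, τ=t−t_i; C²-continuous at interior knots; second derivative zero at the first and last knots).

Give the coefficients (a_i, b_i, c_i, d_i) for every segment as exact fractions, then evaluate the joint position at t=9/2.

  seg 0: a=4 b=-1346/375 c=0 d=157/1125
  seg 1: a=-3 b=67/375 c=157/125 d=-163/375
  seg 2: a=-2 b=104/75 c=-6/125 d=-593/3000
  seg 3: a=-1 b=-883/750 c=-617/500 d=617/1500
S(9/2) = -10747/8000

Δ: Δ0=-7/3, Δ1=1, Δ2=1/2, Δ3=-2
row 1: diag=8, rhs=20; c'=1/8, d'=5/2
row 2: denom=6−1·1/8=47/8; d'=(-3−1·5/2)/(47/8)=-44/47
row 3: denom=6−2·16/47=250/47; d'=(-15−2·-44/47)/(250/47)=-617/250
back: M3=-617/250
back: M2=-44/47−16/47·-617/250=-12/125
back: M1=5/2−1/8·-12/125=314/125
M: M0=0, M1=314/125, M2=-12/125, M3=-617/250, M4=0
seg 0: a=4, c=M0/2=0, d=(M1−M0)/(6·3)=157/1125, b=Δ0−h0·(2M0+M1)/6=-1346/375
seg 1: a=-3, c=M1/2=157/125, d=(M2−M1)/(6·1)=-163/375, b=Δ1−h1·(2M1+M2)/6=67/375
seg 2: a=-2, c=M2/2=-6/125, d=(M3−M2)/(6·2)=-593/3000, b=Δ2−h2·(2M2+M3)/6=104/75
seg 3: a=-1, c=M3/2=-617/500, d=(M4−M3)/(6·1)=617/1500, b=Δ3−h3·(2M3+M4)/6=-883/750
t_q=9/2 → seg 2, τ=1/2; S=-2+104/75·τ+-6/125·τ²+-593/3000·τ³=-10747/8000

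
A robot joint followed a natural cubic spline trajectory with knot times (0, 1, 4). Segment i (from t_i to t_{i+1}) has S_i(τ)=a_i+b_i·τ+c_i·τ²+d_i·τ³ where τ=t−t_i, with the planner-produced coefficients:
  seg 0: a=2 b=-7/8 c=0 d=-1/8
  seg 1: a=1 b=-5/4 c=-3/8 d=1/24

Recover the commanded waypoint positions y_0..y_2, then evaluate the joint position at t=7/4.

y_0 = S_0(0) = a_0 = 2
y_1 = S_1(0) = a_1 = 1
y_2 = S_1(3) = -5
t_q=7/4 is in segment 1 (τ=3/4); S_1(τ)=-67/512

y_0=2 y_1=1 y_2=-5
S(7/4) = -67/512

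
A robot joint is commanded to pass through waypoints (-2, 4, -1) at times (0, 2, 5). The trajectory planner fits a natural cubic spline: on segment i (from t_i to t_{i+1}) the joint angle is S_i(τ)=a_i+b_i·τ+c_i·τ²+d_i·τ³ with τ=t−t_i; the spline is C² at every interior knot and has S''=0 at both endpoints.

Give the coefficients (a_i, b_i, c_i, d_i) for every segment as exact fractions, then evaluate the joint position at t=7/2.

Δ: Δ0=3, Δ1=-5/3
row 1: diag=10, rhs=-28; c'=3/10, d'=-14/5
back: M1=-14/5
M: M0=0, M1=-14/5, M2=0
seg 0: a=-2, c=M0/2=0, d=(M1−M0)/(6·2)=-7/30, b=Δ0−h0·(2M0+M1)/6=59/15
seg 1: a=4, c=M1/2=-7/5, d=(M2−M1)/(6·3)=7/45, b=Δ1−h1·(2M1+M2)/6=17/15
t_q=7/2 → seg 1, τ=3/2; S=4+17/15·τ+-7/5·τ²+7/45·τ³=123/40

  seg 0: a=-2 b=59/15 c=0 d=-7/30
  seg 1: a=4 b=17/15 c=-7/5 d=7/45
S(7/2) = 123/40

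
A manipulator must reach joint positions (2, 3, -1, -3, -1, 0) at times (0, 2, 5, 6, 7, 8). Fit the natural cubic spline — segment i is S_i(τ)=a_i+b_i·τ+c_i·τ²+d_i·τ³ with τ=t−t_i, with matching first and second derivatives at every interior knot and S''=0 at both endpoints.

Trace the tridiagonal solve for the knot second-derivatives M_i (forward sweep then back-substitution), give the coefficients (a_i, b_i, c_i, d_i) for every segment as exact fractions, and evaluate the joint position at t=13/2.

  seg 0: a=2 b=931/1230 c=0 d=-79/1230
  seg 1: a=3 b=-17/1230 c=-79/205 d=-67/3690
  seg 2: a=-1 b=-1732/615 c=-45/82 d=1679/1230
  seg 3: a=-3 b=223/1230 c=727/205 d=-425/246
  seg 4: a=-1 b=1286/615 c=-671/410 d=671/1230
S(13/2) = -7343/3280

Δ: Δ0=1/2, Δ1=-4/3, Δ2=-2, Δ3=2, Δ4=1
row 1: diag=10, rhs=-11; c'=3/10, d'=-11/10
row 2: denom=8−3·3/10=71/10; d'=(-4−3·-11/10)/(71/10)=-7/71
row 3: denom=4−1·10/71=274/71; d'=(24−1·-7/71)/(274/71)=1711/274
row 4: denom=4−1·71/274=1025/274; d'=(-6−1·1711/274)/(1025/274)=-671/205
back: M4=-671/205
back: M3=1711/274−71/274·-671/205=1454/205
back: M2=-7/71−10/71·1454/205=-45/41
back: M1=-11/10−3/10·-45/41=-158/205
M: M0=0, M1=-158/205, M2=-45/41, M3=1454/205, M4=-671/205, M5=0
seg 0: a=2, c=M0/2=0, d=(M1−M0)/(6·2)=-79/1230, b=Δ0−h0·(2M0+M1)/6=931/1230
seg 1: a=3, c=M1/2=-79/205, d=(M2−M1)/(6·3)=-67/3690, b=Δ1−h1·(2M1+M2)/6=-17/1230
seg 2: a=-1, c=M2/2=-45/82, d=(M3−M2)/(6·1)=1679/1230, b=Δ2−h2·(2M2+M3)/6=-1732/615
seg 3: a=-3, c=M3/2=727/205, d=(M4−M3)/(6·1)=-425/246, b=Δ3−h3·(2M3+M4)/6=223/1230
seg 4: a=-1, c=M4/2=-671/410, d=(M5−M4)/(6·1)=671/1230, b=Δ4−h4·(2M4+M5)/6=1286/615
t_q=13/2 → seg 3, τ=1/2; S=-3+223/1230·τ+727/205·τ²+-425/246·τ³=-7343/3280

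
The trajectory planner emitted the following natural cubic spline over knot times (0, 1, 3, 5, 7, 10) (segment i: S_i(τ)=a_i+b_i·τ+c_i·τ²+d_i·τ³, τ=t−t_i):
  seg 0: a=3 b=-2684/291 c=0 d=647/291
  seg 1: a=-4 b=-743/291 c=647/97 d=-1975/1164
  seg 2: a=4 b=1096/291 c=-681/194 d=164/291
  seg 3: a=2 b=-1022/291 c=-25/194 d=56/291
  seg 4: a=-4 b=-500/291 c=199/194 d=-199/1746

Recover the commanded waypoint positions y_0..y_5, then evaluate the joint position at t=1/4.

y_0=3 y_1=-4 y_2=4 y_3=2 y_4=-4 y_5=-3
S(1/4) = 4525/6208

y_0 = S_0(0) = a_0 = 3
y_1 = S_1(0) = a_1 = -4
y_2 = S_2(0) = a_2 = 4
y_3 = S_3(0) = a_3 = 2
y_4 = S_4(0) = a_4 = -4
y_5 = S_4(3) = -3
t_q=1/4 is in segment 0 (τ=1/4); S_0(τ)=4525/6208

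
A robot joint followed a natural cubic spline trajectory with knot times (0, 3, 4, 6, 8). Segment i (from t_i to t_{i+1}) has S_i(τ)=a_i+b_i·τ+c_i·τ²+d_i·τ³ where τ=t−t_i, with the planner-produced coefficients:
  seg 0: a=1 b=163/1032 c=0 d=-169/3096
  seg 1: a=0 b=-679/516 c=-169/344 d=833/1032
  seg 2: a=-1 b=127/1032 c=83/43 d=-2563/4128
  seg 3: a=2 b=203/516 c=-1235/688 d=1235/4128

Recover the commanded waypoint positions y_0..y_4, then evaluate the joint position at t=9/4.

y_0 = S_0(0) = a_0 = 1
y_1 = S_1(0) = a_1 = 0
y_2 = S_2(0) = a_2 = -1
y_3 = S_3(0) = a_3 = 2
y_4 = S_3(2) = -2
t_q=9/4 is in segment 0 (τ=9/4); S_0(τ)=16151/22016

y_0=1 y_1=0 y_2=-1 y_3=2 y_4=-2
S(9/4) = 16151/22016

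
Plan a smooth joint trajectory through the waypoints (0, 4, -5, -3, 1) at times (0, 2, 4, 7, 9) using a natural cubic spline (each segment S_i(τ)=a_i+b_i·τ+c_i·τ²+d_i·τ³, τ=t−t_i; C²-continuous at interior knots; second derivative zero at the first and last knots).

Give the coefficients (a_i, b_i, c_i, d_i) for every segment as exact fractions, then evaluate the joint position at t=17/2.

Δ: Δ0=2, Δ1=-9/2, Δ2=2/3, Δ3=2
row 1: diag=8, rhs=-39; c'=1/4, d'=-39/8
row 2: denom=10−2·1/4=19/2; d'=(31−2·-39/8)/(19/2)=163/38
row 3: denom=10−3·6/19=172/19; d'=(8−3·163/38)/(172/19)=-185/344
back: M3=-185/344
back: M2=163/38−6/19·-185/344=767/172
back: M1=-39/8−1/4·767/172=-4121/688
M: M0=0, M1=-4121/688, M2=767/172, M3=-185/344, M4=0
seg 0: a=0, c=M0/2=0, d=(M1−M0)/(6·2)=-4121/8256, b=Δ0−h0·(2M0+M1)/6=8249/2064
seg 1: a=4, c=M1/2=-4121/1376, d=(M2−M1)/(6·2)=7189/8256, b=Δ1−h1·(2M1+M2)/6=-2057/1032
seg 2: a=-5, c=M2/2=767/344, d=(M3−M2)/(6·3)=-191/688, b=Δ2−h2·(2M2+M3)/6=-7273/2064
seg 3: a=-3, c=M3/2=-185/688, d=(M4−M3)/(6·2)=185/4128, b=Δ3−h3·(2M3+M4)/6=1217/516
t_q=17/2 → seg 3, τ=3/2; S=-3+1217/516·τ+-185/688·τ²+185/4128·τ³=925/11008

  seg 0: a=0 b=8249/2064 c=0 d=-4121/8256
  seg 1: a=4 b=-2057/1032 c=-4121/1376 d=7189/8256
  seg 2: a=-5 b=-7273/2064 c=767/344 d=-191/688
  seg 3: a=-3 b=1217/516 c=-185/688 d=185/4128
S(17/2) = 925/11008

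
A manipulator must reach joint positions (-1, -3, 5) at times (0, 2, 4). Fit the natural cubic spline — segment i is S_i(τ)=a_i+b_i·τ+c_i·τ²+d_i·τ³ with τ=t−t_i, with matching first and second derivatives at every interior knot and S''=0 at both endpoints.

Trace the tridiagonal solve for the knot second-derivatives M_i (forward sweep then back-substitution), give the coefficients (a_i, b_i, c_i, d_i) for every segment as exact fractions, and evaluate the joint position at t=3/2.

  seg 0: a=-1 b=-9/4 c=0 d=5/16
  seg 1: a=-3 b=3/2 c=15/8 d=-5/16
S(3/2) = -425/128

Δ: Δ0=-1, Δ1=4
row 1: diag=8, rhs=30; c'=1/4, d'=15/4
back: M1=15/4
M: M0=0, M1=15/4, M2=0
seg 0: a=-1, c=M0/2=0, d=(M1−M0)/(6·2)=5/16, b=Δ0−h0·(2M0+M1)/6=-9/4
seg 1: a=-3, c=M1/2=15/8, d=(M2−M1)/(6·2)=-5/16, b=Δ1−h1·(2M1+M2)/6=3/2
t_q=3/2 → seg 0, τ=3/2; S=-1+-9/4·τ+0·τ²+5/16·τ³=-425/128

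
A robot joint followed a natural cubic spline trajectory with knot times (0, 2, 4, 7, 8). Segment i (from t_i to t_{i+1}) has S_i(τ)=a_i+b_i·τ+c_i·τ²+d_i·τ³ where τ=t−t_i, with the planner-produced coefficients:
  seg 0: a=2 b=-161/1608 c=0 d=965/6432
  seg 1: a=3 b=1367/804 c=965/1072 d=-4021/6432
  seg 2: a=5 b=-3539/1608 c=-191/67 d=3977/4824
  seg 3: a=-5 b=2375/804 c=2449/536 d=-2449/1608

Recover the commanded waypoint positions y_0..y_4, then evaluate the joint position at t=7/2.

y_0=2 y_1=3 y_2=5 y_3=-5 y_4=1
S(7/2) = 93751/17152

y_0 = S_0(0) = a_0 = 2
y_1 = S_1(0) = a_1 = 3
y_2 = S_2(0) = a_2 = 5
y_3 = S_3(0) = a_3 = -5
y_4 = S_3(1) = 1
t_q=7/2 is in segment 1 (τ=3/2); S_1(τ)=93751/17152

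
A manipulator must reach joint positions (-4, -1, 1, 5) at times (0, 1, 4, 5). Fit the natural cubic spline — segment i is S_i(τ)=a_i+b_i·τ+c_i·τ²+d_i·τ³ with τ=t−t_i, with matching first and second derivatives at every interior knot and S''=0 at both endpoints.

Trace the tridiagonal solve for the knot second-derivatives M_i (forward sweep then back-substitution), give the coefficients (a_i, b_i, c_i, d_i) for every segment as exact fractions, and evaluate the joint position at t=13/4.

Δ: Δ0=3, Δ1=2/3, Δ2=4
row 1: diag=8, rhs=-14; c'=3/8, d'=-7/4
row 2: denom=8−3·3/8=55/8; d'=(20−3·-7/4)/(55/8)=202/55
back: M2=202/55
back: M1=-7/4−3/8·202/55=-172/55
M: M0=0, M1=-172/55, M2=202/55, M3=0
seg 0: a=-4, c=M0/2=0, d=(M1−M0)/(6·1)=-86/165, b=Δ0−h0·(2M0+M1)/6=581/165
seg 1: a=-1, c=M1/2=-86/55, d=(M2−M1)/(6·3)=17/45, b=Δ1−h1·(2M1+M2)/6=323/165
seg 2: a=1, c=M2/2=101/55, d=(M3−M2)/(6·1)=-101/165, b=Δ2−h2·(2M2+M3)/6=458/165
t_q=13/4 → seg 1, τ=9/4; S=-1+323/165·τ+-86/55·τ²+17/45·τ³=-733/3520

  seg 0: a=-4 b=581/165 c=0 d=-86/165
  seg 1: a=-1 b=323/165 c=-86/55 d=17/45
  seg 2: a=1 b=458/165 c=101/55 d=-101/165
S(13/4) = -733/3520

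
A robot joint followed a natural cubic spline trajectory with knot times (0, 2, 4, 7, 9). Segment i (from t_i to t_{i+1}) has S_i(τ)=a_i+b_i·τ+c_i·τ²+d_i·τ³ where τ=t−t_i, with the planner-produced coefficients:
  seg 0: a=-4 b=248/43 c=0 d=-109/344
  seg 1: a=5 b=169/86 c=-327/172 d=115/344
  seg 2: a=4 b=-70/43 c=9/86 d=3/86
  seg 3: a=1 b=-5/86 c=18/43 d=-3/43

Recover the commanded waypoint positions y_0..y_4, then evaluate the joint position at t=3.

y_0=-4 y_1=5 y_2=4 y_3=1 y_4=2
S(3) = 1857/344

y_0 = S_0(0) = a_0 = -4
y_1 = S_1(0) = a_1 = 5
y_2 = S_2(0) = a_2 = 4
y_3 = S_3(0) = a_3 = 1
y_4 = S_3(2) = 2
t_q=3 is in segment 1 (τ=1); S_1(τ)=1857/344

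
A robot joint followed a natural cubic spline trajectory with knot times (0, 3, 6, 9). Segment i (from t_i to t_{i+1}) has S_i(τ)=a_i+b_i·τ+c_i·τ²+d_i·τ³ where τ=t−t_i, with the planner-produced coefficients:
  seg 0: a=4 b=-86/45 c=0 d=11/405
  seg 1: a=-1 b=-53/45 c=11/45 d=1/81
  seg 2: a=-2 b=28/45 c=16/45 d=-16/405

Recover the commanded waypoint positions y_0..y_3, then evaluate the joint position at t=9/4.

y_0=4 y_1=-1 y_2=-2 y_3=2
S(9/4) = 3/320

y_0 = S_0(0) = a_0 = 4
y_1 = S_1(0) = a_1 = -1
y_2 = S_2(0) = a_2 = -2
y_3 = S_2(3) = 2
t_q=9/4 is in segment 0 (τ=9/4); S_0(τ)=3/320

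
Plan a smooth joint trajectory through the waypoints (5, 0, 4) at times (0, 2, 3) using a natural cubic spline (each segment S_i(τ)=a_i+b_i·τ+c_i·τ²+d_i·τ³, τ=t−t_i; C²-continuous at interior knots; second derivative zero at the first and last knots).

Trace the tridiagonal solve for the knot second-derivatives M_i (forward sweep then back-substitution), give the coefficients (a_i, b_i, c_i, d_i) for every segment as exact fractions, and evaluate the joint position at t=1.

  seg 0: a=5 b=-14/3 c=0 d=13/24
  seg 1: a=0 b=11/6 c=13/4 d=-13/12
S(1) = 7/8

Δ: Δ0=-5/2, Δ1=4
row 1: diag=6, rhs=39; c'=1/6, d'=13/2
back: M1=13/2
M: M0=0, M1=13/2, M2=0
seg 0: a=5, c=M0/2=0, d=(M1−M0)/(6·2)=13/24, b=Δ0−h0·(2M0+M1)/6=-14/3
seg 1: a=0, c=M1/2=13/4, d=(M2−M1)/(6·1)=-13/12, b=Δ1−h1·(2M1+M2)/6=11/6
t_q=1 → seg 0, τ=1; S=5+-14/3·τ+0·τ²+13/24·τ³=7/8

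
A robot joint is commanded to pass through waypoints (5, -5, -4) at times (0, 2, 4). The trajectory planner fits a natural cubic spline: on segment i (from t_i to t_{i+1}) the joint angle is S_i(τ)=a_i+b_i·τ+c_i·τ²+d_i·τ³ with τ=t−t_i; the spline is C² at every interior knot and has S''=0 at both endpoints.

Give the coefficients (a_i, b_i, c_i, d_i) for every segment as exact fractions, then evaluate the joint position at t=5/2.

Δ: Δ0=-5, Δ1=1/2
row 1: diag=8, rhs=33; c'=1/4, d'=33/8
back: M1=33/8
M: M0=0, M1=33/8, M2=0
seg 0: a=5, c=M0/2=0, d=(M1−M0)/(6·2)=11/32, b=Δ0−h0·(2M0+M1)/6=-51/8
seg 1: a=-5, c=M1/2=33/16, d=(M2−M1)/(6·2)=-11/32, b=Δ1−h1·(2M1+M2)/6=-9/4
t_q=5/2 → seg 1, τ=1/2; S=-5+-9/4·τ+33/16·τ²+-11/32·τ³=-1447/256

  seg 0: a=5 b=-51/8 c=0 d=11/32
  seg 1: a=-5 b=-9/4 c=33/16 d=-11/32
S(5/2) = -1447/256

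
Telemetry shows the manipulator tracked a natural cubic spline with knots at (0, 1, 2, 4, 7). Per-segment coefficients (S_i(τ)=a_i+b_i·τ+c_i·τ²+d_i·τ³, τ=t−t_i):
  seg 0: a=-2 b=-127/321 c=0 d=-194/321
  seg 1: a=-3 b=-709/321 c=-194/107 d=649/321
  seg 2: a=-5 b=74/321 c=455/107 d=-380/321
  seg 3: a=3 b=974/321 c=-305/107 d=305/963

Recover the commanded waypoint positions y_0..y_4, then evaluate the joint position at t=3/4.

y_0 = S_0(0) = a_0 = -2
y_1 = S_1(0) = a_1 = -3
y_2 = S_2(0) = a_2 = -5
y_3 = S_3(0) = a_3 = 3
y_4 = S_3(3) = -5
t_q=3/4 is in segment 0 (τ=3/4); S_0(τ)=-8737/3424

y_0=-2 y_1=-3 y_2=-5 y_3=3 y_4=-5
S(3/4) = -8737/3424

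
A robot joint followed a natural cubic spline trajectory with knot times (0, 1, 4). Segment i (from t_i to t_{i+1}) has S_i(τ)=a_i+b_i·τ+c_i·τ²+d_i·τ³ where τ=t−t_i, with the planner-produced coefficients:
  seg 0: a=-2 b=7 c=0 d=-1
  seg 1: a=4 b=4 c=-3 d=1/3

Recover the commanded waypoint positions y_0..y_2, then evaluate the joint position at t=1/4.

y_0 = S_0(0) = a_0 = -2
y_1 = S_1(0) = a_1 = 4
y_2 = S_1(3) = -2
t_q=1/4 is in segment 0 (τ=1/4); S_0(τ)=-17/64

y_0=-2 y_1=4 y_2=-2
S(1/4) = -17/64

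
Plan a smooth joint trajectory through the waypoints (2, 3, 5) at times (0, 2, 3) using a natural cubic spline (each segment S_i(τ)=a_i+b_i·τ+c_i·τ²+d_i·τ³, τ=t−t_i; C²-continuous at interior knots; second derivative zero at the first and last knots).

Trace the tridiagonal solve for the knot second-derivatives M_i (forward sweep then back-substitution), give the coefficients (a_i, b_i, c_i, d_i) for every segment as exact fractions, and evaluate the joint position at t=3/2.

  seg 0: a=2 b=0 c=0 d=1/8
  seg 1: a=3 b=3/2 c=3/4 d=-1/4
S(3/2) = 155/64

Δ: Δ0=1/2, Δ1=2
row 1: diag=6, rhs=9; c'=1/6, d'=3/2
back: M1=3/2
M: M0=0, M1=3/2, M2=0
seg 0: a=2, c=M0/2=0, d=(M1−M0)/(6·2)=1/8, b=Δ0−h0·(2M0+M1)/6=0
seg 1: a=3, c=M1/2=3/4, d=(M2−M1)/(6·1)=-1/4, b=Δ1−h1·(2M1+M2)/6=3/2
t_q=3/2 → seg 0, τ=3/2; S=2+0·τ+0·τ²+1/8·τ³=155/64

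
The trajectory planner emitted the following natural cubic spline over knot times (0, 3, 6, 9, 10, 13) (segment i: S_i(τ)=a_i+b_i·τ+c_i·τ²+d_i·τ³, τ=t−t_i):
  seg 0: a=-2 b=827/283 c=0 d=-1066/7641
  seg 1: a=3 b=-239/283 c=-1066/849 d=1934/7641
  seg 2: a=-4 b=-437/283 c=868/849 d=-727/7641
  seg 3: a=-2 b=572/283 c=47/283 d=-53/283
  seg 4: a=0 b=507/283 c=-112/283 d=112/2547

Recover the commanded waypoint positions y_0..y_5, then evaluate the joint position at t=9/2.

y_0 = S_0(0) = a_0 = -2
y_1 = S_1(0) = a_1 = 3
y_2 = S_2(0) = a_2 = -4
y_3 = S_3(0) = a_3 = -2
y_4 = S_4(0) = a_4 = 0
y_5 = S_4(3) = 3
t_q=9/2 is in segment 1 (τ=3/2); S_1(τ)=-269/1132

y_0=-2 y_1=3 y_2=-4 y_3=-2 y_4=0 y_5=3
S(9/2) = -269/1132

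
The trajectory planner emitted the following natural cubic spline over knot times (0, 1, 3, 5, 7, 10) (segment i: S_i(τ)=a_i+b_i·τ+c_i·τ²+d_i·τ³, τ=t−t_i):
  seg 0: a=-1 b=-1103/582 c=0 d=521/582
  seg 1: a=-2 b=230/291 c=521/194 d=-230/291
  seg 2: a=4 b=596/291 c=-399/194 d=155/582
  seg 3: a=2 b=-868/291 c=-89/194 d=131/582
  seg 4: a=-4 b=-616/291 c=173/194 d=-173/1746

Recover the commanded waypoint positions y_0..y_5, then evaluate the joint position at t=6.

y_0=-1 y_1=-2 y_2=4 y_3=2 y_4=-4 y_5=-5
S(6) = -118/97

y_0 = S_0(0) = a_0 = -1
y_1 = S_1(0) = a_1 = -2
y_2 = S_2(0) = a_2 = 4
y_3 = S_3(0) = a_3 = 2
y_4 = S_4(0) = a_4 = -4
y_5 = S_4(3) = -5
t_q=6 is in segment 3 (τ=1); S_3(τ)=-118/97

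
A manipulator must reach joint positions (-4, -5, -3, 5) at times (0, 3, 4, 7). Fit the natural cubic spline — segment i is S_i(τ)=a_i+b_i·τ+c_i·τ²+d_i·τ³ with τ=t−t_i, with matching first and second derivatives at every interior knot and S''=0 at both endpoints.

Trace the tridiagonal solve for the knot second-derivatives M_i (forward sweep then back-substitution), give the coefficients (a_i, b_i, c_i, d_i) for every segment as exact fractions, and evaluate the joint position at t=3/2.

  seg 0: a=-4 b=-25/21 c=0 d=2/21
  seg 1: a=-5 b=29/21 c=6/7 d=-5/21
  seg 2: a=-3 b=50/21 c=1/7 d=-1/63
S(3/2) = -153/28

Δ: Δ0=-1/3, Δ1=2, Δ2=8/3
row 1: diag=8, rhs=14; c'=1/8, d'=7/4
row 2: denom=8−1·1/8=63/8; d'=(4−1·7/4)/(63/8)=2/7
back: M2=2/7
back: M1=7/4−1/8·2/7=12/7
M: M0=0, M1=12/7, M2=2/7, M3=0
seg 0: a=-4, c=M0/2=0, d=(M1−M0)/(6·3)=2/21, b=Δ0−h0·(2M0+M1)/6=-25/21
seg 1: a=-5, c=M1/2=6/7, d=(M2−M1)/(6·1)=-5/21, b=Δ1−h1·(2M1+M2)/6=29/21
seg 2: a=-3, c=M2/2=1/7, d=(M3−M2)/(6·3)=-1/63, b=Δ2−h2·(2M2+M3)/6=50/21
t_q=3/2 → seg 0, τ=3/2; S=-4+-25/21·τ+0·τ²+2/21·τ³=-153/28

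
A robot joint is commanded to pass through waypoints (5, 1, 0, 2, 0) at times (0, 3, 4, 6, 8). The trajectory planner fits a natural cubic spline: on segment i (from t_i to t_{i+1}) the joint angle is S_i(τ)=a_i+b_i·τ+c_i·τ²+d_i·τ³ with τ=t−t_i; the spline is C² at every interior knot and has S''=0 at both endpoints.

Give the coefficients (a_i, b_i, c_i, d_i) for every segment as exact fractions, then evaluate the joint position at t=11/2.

  seg 0: a=5 b=-166/129 c=0 d=-2/387
  seg 1: a=1 b=-184/129 c=-2/43 d=61/129
  seg 2: a=0 b=-13/129 c=59/43 d=-53/129
  seg 3: a=2 b=59/129 c=-47/43 d=47/258
S(11/2) = 533/344

Δ: Δ0=-4/3, Δ1=-1, Δ2=1, Δ3=-1
row 1: diag=8, rhs=2; c'=1/8, d'=1/4
row 2: denom=6−1·1/8=47/8; d'=(12−1·1/4)/(47/8)=2
row 3: denom=8−2·16/47=344/47; d'=(-12−2·2)/(344/47)=-94/43
back: M3=-94/43
back: M2=2−16/47·-94/43=118/43
back: M1=1/4−1/8·118/43=-4/43
M: M0=0, M1=-4/43, M2=118/43, M3=-94/43, M4=0
seg 0: a=5, c=M0/2=0, d=(M1−M0)/(6·3)=-2/387, b=Δ0−h0·(2M0+M1)/6=-166/129
seg 1: a=1, c=M1/2=-2/43, d=(M2−M1)/(6·1)=61/129, b=Δ1−h1·(2M1+M2)/6=-184/129
seg 2: a=0, c=M2/2=59/43, d=(M3−M2)/(6·2)=-53/129, b=Δ2−h2·(2M2+M3)/6=-13/129
seg 3: a=2, c=M3/2=-47/43, d=(M4−M3)/(6·2)=47/258, b=Δ3−h3·(2M3+M4)/6=59/129
t_q=11/2 → seg 2, τ=3/2; S=0+-13/129·τ+59/43·τ²+-53/129·τ³=533/344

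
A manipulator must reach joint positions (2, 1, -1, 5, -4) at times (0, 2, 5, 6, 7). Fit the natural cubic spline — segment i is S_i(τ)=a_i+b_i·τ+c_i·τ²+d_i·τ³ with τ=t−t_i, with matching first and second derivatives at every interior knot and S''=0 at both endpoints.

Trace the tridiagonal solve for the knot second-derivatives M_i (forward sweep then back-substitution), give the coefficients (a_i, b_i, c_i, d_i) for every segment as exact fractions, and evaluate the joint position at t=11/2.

  seg 0: a=2 b=185/411 c=0 d=-781/3288
  seg 1: a=1 b=-1973/822 c=-781/548 d=3293/4932
  seg 2: a=-1 b=11633/1644 c=628/137 d=-9305/1644
  seg 3: a=5 b=-605/822 c=-6793/548 d=6793/1644
S(11/2) = 13049/4384

Δ: Δ0=-1/2, Δ1=-2/3, Δ2=6, Δ3=-9
row 1: diag=10, rhs=-1; c'=3/10, d'=-1/10
row 2: denom=8−3·3/10=71/10; d'=(40−3·-1/10)/(71/10)=403/71
row 3: denom=4−1·10/71=274/71; d'=(-90−1·403/71)/(274/71)=-6793/274
back: M3=-6793/274
back: M2=403/71−10/71·-6793/274=1256/137
back: M1=-1/10−3/10·1256/137=-781/274
M: M0=0, M1=-781/274, M2=1256/137, M3=-6793/274, M4=0
seg 0: a=2, c=M0/2=0, d=(M1−M0)/(6·2)=-781/3288, b=Δ0−h0·(2M0+M1)/6=185/411
seg 1: a=1, c=M1/2=-781/548, d=(M2−M1)/(6·3)=3293/4932, b=Δ1−h1·(2M1+M2)/6=-1973/822
seg 2: a=-1, c=M2/2=628/137, d=(M3−M2)/(6·1)=-9305/1644, b=Δ2−h2·(2M2+M3)/6=11633/1644
seg 3: a=5, c=M3/2=-6793/548, d=(M4−M3)/(6·1)=6793/1644, b=Δ3−h3·(2M3+M4)/6=-605/822
t_q=11/2 → seg 2, τ=1/2; S=-1+11633/1644·τ+628/137·τ²+-9305/1644·τ³=13049/4384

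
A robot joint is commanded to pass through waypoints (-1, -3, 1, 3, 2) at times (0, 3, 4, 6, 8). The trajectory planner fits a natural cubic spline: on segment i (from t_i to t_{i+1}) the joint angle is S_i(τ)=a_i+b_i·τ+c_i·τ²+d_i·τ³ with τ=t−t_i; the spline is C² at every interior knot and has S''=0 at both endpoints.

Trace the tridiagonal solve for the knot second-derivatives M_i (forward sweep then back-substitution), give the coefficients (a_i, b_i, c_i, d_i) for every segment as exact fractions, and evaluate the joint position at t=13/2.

  seg 0: a=-1 b=-2725/1032 c=0 d=679/3096
  seg 1: a=-3 b=1693/516 c=679/344 d=-1295/1032
  seg 2: a=1 b=3575/1032 c=-77/43 d=1153/4128
  seg 3: a=3 b=-179/516 c=-79/688 d=79/4128
S(13/2) = 30825/11008

Δ: Δ0=-2/3, Δ1=4, Δ2=1, Δ3=-1/2
row 1: diag=8, rhs=28; c'=1/8, d'=7/2
row 2: denom=6−1·1/8=47/8; d'=(-18−1·7/2)/(47/8)=-172/47
row 3: denom=8−2·16/47=344/47; d'=(-9−2·-172/47)/(344/47)=-79/344
back: M3=-79/344
back: M2=-172/47−16/47·-79/344=-154/43
back: M1=7/2−1/8·-154/43=679/172
M: M0=0, M1=679/172, M2=-154/43, M3=-79/344, M4=0
seg 0: a=-1, c=M0/2=0, d=(M1−M0)/(6·3)=679/3096, b=Δ0−h0·(2M0+M1)/6=-2725/1032
seg 1: a=-3, c=M1/2=679/344, d=(M2−M1)/(6·1)=-1295/1032, b=Δ1−h1·(2M1+M2)/6=1693/516
seg 2: a=1, c=M2/2=-77/43, d=(M3−M2)/(6·2)=1153/4128, b=Δ2−h2·(2M2+M3)/6=3575/1032
seg 3: a=3, c=M3/2=-79/688, d=(M4−M3)/(6·2)=79/4128, b=Δ3−h3·(2M3+M4)/6=-179/516
t_q=13/2 → seg 3, τ=1/2; S=3+-179/516·τ+-79/688·τ²+79/4128·τ³=30825/11008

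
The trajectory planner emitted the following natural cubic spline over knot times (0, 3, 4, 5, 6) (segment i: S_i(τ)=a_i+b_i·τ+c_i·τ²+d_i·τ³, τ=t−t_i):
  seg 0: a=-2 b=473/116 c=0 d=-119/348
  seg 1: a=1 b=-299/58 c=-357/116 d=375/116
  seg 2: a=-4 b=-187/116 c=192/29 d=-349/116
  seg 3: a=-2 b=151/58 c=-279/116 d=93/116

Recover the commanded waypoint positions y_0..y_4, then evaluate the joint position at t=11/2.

y_0 = S_0(0) = a_0 = -2
y_1 = S_1(0) = a_1 = 1
y_2 = S_2(0) = a_2 = -4
y_3 = S_3(0) = a_3 = -2
y_4 = S_3(1) = -1
t_q=11/2 is in segment 3 (τ=1/2); S_3(τ)=-1113/928

y_0=-2 y_1=1 y_2=-4 y_3=-2 y_4=-1
S(11/2) = -1113/928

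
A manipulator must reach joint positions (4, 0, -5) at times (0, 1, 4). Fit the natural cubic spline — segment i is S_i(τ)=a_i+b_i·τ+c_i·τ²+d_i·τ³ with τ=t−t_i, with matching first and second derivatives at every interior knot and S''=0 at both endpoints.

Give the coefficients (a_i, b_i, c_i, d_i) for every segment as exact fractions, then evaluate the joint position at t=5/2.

  seg 0: a=4 b=-103/24 c=0 d=7/24
  seg 1: a=0 b=-41/12 c=7/8 d=-7/72
S(5/2) = -223/64

Δ: Δ0=-4, Δ1=-5/3
row 1: diag=8, rhs=14; c'=3/8, d'=7/4
back: M1=7/4
M: M0=0, M1=7/4, M2=0
seg 0: a=4, c=M0/2=0, d=(M1−M0)/(6·1)=7/24, b=Δ0−h0·(2M0+M1)/6=-103/24
seg 1: a=0, c=M1/2=7/8, d=(M2−M1)/(6·3)=-7/72, b=Δ1−h1·(2M1+M2)/6=-41/12
t_q=5/2 → seg 1, τ=3/2; S=0+-41/12·τ+7/8·τ²+-7/72·τ³=-223/64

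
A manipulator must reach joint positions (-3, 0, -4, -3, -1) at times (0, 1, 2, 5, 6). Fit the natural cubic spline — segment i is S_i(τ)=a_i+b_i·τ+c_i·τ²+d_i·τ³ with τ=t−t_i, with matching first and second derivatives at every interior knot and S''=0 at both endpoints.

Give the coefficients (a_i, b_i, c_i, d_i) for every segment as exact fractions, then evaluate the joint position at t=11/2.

Δ: Δ0=3, Δ1=-4, Δ2=1/3, Δ3=2
row 1: diag=4, rhs=-42; c'=1/4, d'=-21/2
row 2: denom=8−1·1/4=31/4; d'=(26−1·-21/2)/(31/4)=146/31
row 3: denom=8−3·12/31=212/31; d'=(10−3·146/31)/(212/31)=-32/53
back: M3=-32/53
back: M2=146/31−12/31·-32/53=262/53
back: M1=-21/2−1/4·262/53=-622/53
M: M0=0, M1=-622/53, M2=262/53, M3=-32/53, M4=0
seg 0: a=-3, c=M0/2=0, d=(M1−M0)/(6·1)=-311/159, b=Δ0−h0·(2M0+M1)/6=788/159
seg 1: a=0, c=M1/2=-311/53, d=(M2−M1)/(6·1)=442/159, b=Δ1−h1·(2M1+M2)/6=-145/159
seg 2: a=-4, c=M2/2=131/53, d=(M3−M2)/(6·3)=-49/159, b=Δ2−h2·(2M2+M3)/6=-685/159
seg 3: a=-3, c=M3/2=-16/53, d=(M4−M3)/(6·1)=16/159, b=Δ3−h3·(2M3+M4)/6=350/159
t_q=11/2 → seg 3, τ=1/2; S=-3+350/159·τ+-16/53·τ²+16/159·τ³=-104/53

  seg 0: a=-3 b=788/159 c=0 d=-311/159
  seg 1: a=0 b=-145/159 c=-311/53 d=442/159
  seg 2: a=-4 b=-685/159 c=131/53 d=-49/159
  seg 3: a=-3 b=350/159 c=-16/53 d=16/159
S(11/2) = -104/53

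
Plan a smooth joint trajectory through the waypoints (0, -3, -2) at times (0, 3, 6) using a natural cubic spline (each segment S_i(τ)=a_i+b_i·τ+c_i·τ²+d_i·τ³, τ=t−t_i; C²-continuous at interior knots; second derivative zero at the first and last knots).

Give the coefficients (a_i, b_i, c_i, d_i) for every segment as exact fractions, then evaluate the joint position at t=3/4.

Δ: Δ0=-1, Δ1=1/3
row 1: diag=12, rhs=8; c'=1/4, d'=2/3
back: M1=2/3
M: M0=0, M1=2/3, M2=0
seg 0: a=0, c=M0/2=0, d=(M1−M0)/(6·3)=1/27, b=Δ0−h0·(2M0+M1)/6=-4/3
seg 1: a=-3, c=M1/2=1/3, d=(M2−M1)/(6·3)=-1/27, b=Δ1−h1·(2M1+M2)/6=-1/3
t_q=3/4 → seg 0, τ=3/4; S=0+-4/3·τ+0·τ²+1/27·τ³=-63/64

  seg 0: a=0 b=-4/3 c=0 d=1/27
  seg 1: a=-3 b=-1/3 c=1/3 d=-1/27
S(3/4) = -63/64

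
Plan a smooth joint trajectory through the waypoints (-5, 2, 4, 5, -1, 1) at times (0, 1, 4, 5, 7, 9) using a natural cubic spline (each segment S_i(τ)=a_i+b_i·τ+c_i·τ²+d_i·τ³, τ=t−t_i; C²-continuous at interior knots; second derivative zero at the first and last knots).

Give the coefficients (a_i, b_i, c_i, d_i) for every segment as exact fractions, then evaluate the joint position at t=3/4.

  seg 0: a=-5 b=14126/1767 c=0 d=-1757/1767
  seg 1: a=2 b=8855/1767 c=-1757/589 d=904/1767
  seg 2: a=4 b=1637/1767 c=955/589 d=-2735/1767
  seg 3: a=5 b=-838/1767 c=-1780/589 d=6217/7068
  seg 4: a=-1 b=-3547/1767 c=2657/1178 d=-2657/7068
S(3/4) = 21723/37696

Δ: Δ0=7, Δ1=2/3, Δ2=1, Δ3=-3, Δ4=1
row 1: diag=8, rhs=-38; c'=3/8, d'=-19/4
row 2: denom=8−3·3/8=55/8; d'=(2−3·-19/4)/(55/8)=26/11
row 3: denom=6−1·8/55=322/55; d'=(-24−1·26/11)/(322/55)=-725/161
row 4: denom=8−2·55/161=1178/161; d'=(24−2·-725/161)/(1178/161)=2657/589
back: M4=2657/589
back: M3=-725/161−55/161·2657/589=-3560/589
back: M2=26/11−8/55·-3560/589=1910/589
back: M1=-19/4−3/8·1910/589=-3514/589
M: M0=0, M1=-3514/589, M2=1910/589, M3=-3560/589, M4=2657/589, M5=0
seg 0: a=-5, c=M0/2=0, d=(M1−M0)/(6·1)=-1757/1767, b=Δ0−h0·(2M0+M1)/6=14126/1767
seg 1: a=2, c=M1/2=-1757/589, d=(M2−M1)/(6·3)=904/1767, b=Δ1−h1·(2M1+M2)/6=8855/1767
seg 2: a=4, c=M2/2=955/589, d=(M3−M2)/(6·1)=-2735/1767, b=Δ2−h2·(2M2+M3)/6=1637/1767
seg 3: a=5, c=M3/2=-1780/589, d=(M4−M3)/(6·2)=6217/7068, b=Δ3−h3·(2M3+M4)/6=-838/1767
seg 4: a=-1, c=M4/2=2657/1178, d=(M5−M4)/(6·2)=-2657/7068, b=Δ4−h4·(2M4+M5)/6=-3547/1767
t_q=3/4 → seg 0, τ=3/4; S=-5+14126/1767·τ+0·τ²+-1757/1767·τ³=21723/37696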